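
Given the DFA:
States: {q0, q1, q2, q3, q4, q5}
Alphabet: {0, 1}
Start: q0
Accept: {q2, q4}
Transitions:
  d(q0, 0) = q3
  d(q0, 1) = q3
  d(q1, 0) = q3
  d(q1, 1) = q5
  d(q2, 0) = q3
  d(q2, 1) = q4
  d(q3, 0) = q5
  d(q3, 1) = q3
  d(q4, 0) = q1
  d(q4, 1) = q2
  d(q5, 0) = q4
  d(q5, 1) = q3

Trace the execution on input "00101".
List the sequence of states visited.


Input: 00101
d(q0, 0) = q3
d(q3, 0) = q5
d(q5, 1) = q3
d(q3, 0) = q5
d(q5, 1) = q3


q0 -> q3 -> q5 -> q3 -> q5 -> q3


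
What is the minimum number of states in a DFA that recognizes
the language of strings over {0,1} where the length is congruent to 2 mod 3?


States track (length) mod 3.
Need 3 states: one per remainder 0..2; accept = remainder 2.

3


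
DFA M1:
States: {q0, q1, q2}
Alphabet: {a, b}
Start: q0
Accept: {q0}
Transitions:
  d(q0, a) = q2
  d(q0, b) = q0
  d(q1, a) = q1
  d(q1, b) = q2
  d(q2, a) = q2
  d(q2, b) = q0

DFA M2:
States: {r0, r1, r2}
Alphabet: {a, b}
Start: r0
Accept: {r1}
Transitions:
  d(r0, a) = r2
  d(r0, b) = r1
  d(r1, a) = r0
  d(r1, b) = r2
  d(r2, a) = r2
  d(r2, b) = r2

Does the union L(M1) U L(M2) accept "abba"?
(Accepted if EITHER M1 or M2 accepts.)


M1: final=q2 accepted=False
M2: final=r2 accepted=False

No, union rejects (neither accepts)


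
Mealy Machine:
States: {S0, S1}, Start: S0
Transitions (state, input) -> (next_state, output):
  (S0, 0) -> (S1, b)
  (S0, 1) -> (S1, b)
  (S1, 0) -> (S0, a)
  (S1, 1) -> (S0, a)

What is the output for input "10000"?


Step-by-step:
  (S0, 1) -> (S1, b)
  (S1, 0) -> (S0, a)
  (S0, 0) -> (S1, b)
  (S1, 0) -> (S0, a)
  (S0, 0) -> (S1, b)

"babab"


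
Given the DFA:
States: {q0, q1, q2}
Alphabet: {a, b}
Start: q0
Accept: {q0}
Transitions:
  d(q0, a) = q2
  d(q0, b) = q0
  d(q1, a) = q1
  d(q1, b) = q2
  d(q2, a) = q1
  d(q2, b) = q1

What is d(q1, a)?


Looking up transition d(q1, a)

q1


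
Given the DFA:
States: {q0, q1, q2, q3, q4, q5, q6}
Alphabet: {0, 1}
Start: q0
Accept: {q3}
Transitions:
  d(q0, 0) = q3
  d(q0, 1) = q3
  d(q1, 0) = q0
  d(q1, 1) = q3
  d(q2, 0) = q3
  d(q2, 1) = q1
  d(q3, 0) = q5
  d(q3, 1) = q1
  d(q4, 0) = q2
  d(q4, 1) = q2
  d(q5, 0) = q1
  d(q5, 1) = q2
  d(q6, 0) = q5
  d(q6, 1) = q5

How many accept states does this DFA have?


Accept states listed: {q3}
Counting: q3(1)

1


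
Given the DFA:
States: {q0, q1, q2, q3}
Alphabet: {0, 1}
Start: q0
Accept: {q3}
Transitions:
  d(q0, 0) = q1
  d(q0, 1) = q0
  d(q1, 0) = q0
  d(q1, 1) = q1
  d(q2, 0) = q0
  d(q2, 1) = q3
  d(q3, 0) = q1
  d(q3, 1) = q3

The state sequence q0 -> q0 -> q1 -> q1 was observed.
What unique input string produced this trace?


Trace back each transition to find the symbol:
  q0 --[1]--> q0
  q0 --[0]--> q1
  q1 --[1]--> q1

"101"


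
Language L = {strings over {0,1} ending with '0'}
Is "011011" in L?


last symbol = '1'

No, "011011" is not in L


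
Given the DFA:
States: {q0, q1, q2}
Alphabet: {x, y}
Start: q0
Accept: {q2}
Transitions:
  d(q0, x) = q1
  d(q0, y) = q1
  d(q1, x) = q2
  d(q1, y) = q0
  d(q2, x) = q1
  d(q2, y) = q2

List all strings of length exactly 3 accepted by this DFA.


All strings of length 3: 8 total
Accepted: 2

"xxy", "yxy"


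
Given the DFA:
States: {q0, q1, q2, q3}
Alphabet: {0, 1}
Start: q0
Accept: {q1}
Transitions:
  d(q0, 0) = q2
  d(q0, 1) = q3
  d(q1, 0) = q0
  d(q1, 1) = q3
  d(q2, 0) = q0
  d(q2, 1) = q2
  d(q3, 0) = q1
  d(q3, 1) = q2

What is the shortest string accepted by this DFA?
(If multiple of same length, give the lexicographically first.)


BFS by string length (lex-first path to each state shown):
  len 0: q0<-""
  len 1: q2<-"0", q3<-"1"
  len 2: q0<-"00", q1<-"10", q2<-"01"
Found accept state at length 2.

"10"


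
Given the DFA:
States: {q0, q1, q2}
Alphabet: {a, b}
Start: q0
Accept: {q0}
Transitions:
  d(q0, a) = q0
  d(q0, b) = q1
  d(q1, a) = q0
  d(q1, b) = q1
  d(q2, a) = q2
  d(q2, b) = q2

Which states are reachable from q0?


BFS from q0:
  layer 0: {q0}
  layer 1: {q1}

{q0, q1}


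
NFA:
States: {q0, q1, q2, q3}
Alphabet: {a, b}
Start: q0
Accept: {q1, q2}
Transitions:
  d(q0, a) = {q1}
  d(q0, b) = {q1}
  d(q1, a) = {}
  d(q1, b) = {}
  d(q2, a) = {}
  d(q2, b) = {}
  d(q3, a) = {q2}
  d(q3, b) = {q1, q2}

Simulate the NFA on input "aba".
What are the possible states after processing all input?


Start: {q0}
  --a--> {q1}
  --b--> {}
  --a--> {}

{} (empty set, no valid transitions)


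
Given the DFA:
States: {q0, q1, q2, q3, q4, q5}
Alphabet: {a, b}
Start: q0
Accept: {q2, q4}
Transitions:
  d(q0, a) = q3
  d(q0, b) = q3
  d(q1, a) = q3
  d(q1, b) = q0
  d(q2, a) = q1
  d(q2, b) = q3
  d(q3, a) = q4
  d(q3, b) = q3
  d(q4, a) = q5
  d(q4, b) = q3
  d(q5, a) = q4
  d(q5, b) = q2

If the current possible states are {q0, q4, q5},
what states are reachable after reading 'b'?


Apply transition on 'b' from each current state:
  d(q0, b) = q3
  d(q4, b) = q3
  d(q5, b) = q2

{q2, q3}


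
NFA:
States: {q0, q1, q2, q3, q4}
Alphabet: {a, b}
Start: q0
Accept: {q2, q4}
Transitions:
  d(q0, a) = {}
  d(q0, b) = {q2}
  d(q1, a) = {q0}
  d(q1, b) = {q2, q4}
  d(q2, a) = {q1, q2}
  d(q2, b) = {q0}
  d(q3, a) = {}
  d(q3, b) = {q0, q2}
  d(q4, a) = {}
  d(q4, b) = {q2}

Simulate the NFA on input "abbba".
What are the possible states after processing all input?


Start: {q0}
  --a--> {}
  --b--> {}
  --b--> {}
  --b--> {}
  --a--> {}

{} (empty set, no valid transitions)


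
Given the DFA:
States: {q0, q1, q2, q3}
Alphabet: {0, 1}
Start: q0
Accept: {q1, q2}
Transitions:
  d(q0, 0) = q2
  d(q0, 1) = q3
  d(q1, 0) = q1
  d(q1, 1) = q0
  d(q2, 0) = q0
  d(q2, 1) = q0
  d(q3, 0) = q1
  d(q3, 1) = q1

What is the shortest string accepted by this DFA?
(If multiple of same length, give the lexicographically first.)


BFS by string length (lex-first path to each state shown):
  len 0: q0<-""
  len 1: q2<-"0", q3<-"1"
Found accept state at length 1.

"0"


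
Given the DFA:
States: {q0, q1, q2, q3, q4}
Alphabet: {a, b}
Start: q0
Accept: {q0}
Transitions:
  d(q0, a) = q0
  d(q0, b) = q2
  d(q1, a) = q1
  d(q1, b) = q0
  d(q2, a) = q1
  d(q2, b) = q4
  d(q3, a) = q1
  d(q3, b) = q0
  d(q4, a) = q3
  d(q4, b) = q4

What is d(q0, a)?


Looking up transition d(q0, a)

q0


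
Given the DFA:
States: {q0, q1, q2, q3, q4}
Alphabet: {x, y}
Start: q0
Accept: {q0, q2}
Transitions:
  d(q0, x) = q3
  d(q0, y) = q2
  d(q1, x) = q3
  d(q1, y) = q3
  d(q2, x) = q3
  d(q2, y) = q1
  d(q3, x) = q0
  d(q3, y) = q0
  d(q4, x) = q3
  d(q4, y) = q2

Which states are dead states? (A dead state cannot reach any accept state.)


Forward reachability from each state:
  q0 -> reaches accept state q0 (live)
  q1 -> reaches accept state q0 (live)
  q2 -> reaches accept state q0 (live)
  q3 -> reaches accept state q0 (live)
  q4 -> reaches accept state q0 (live)

None (all states can reach an accept state)


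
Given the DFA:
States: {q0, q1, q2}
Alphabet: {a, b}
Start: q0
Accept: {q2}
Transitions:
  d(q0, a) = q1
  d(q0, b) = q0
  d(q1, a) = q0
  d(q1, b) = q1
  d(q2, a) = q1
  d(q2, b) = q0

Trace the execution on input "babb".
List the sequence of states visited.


Input: babb
d(q0, b) = q0
d(q0, a) = q1
d(q1, b) = q1
d(q1, b) = q1


q0 -> q0 -> q1 -> q1 -> q1


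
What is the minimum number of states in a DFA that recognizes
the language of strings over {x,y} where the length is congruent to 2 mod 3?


States track (length) mod 3.
Need 3 states: one per remainder 0..2; accept = remainder 2.

3


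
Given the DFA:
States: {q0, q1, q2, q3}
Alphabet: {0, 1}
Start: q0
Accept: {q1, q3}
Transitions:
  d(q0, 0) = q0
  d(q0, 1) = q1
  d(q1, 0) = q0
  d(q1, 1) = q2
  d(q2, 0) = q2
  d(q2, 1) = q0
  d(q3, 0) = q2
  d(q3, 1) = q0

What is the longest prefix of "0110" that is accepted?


Run the DFA, marking each prefix where the state is accepting:
  "" -> q0 [reject]
  "0" -> q0 [reject]
  "01" -> q1 [accept]
  "011" -> q2 [reject]
  "0110" -> q2 [reject]

"01"


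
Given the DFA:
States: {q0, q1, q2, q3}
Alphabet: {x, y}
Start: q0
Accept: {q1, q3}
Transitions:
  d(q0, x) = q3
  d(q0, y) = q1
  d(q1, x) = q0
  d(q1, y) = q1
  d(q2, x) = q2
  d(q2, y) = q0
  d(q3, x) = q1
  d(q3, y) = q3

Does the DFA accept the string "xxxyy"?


Trace: q0 -> q3 -> q1 -> q0 -> q1 -> q1
Final state: q1
Accept states: {q1, q3}

Yes, accepted (final state q1 is an accept state)


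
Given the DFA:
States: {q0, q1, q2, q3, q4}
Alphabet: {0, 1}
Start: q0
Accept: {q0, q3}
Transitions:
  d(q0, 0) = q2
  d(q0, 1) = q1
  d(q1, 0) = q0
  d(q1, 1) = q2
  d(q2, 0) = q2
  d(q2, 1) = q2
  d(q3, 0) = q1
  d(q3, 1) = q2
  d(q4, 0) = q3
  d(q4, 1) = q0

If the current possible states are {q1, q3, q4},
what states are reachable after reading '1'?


Apply transition on '1' from each current state:
  d(q1, 1) = q2
  d(q3, 1) = q2
  d(q4, 1) = q0

{q0, q2}


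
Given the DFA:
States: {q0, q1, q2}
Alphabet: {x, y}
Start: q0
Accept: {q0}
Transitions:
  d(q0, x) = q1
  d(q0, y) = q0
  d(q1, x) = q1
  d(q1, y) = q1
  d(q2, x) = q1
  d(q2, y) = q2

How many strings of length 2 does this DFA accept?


Enumerating all length-2 strings:
  "xx" -> q1 [reject]
  "xy" -> q1 [reject]
  "yx" -> q1 [reject]
  "yy" -> q0 [accept]

1 out of 4


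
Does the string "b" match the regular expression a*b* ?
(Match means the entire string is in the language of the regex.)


|string| = 1; first = 'b'; last = 'b'

Yes, "b" matches a*b*


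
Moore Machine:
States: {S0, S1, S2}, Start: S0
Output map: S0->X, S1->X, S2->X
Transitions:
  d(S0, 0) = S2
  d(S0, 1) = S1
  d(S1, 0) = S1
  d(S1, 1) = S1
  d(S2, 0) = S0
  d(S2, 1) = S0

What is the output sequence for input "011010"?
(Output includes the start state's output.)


Start: S0 (output X)
  --0--> S2 (output X)
  --1--> S0 (output X)
  --1--> S1 (output X)
  --0--> S1 (output X)
  --1--> S1 (output X)
  --0--> S1 (output X)

"XXXXXXX"


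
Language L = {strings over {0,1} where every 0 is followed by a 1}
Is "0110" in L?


'00' present: False; ends with '0': True

No, "0110" is not in L


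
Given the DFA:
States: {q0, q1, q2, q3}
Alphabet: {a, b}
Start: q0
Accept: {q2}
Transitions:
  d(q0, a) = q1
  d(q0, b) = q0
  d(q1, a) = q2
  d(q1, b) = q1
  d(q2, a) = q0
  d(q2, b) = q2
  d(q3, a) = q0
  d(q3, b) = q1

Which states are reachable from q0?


BFS from q0:
  layer 0: {q0}
  layer 1: {q1}
  layer 2: {q2}

{q0, q1, q2}


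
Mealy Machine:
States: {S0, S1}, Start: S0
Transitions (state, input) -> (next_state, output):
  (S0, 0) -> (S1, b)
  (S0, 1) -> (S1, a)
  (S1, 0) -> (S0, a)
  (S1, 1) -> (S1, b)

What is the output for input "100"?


Step-by-step:
  (S0, 1) -> (S1, a)
  (S1, 0) -> (S0, a)
  (S0, 0) -> (S1, b)

"aab"


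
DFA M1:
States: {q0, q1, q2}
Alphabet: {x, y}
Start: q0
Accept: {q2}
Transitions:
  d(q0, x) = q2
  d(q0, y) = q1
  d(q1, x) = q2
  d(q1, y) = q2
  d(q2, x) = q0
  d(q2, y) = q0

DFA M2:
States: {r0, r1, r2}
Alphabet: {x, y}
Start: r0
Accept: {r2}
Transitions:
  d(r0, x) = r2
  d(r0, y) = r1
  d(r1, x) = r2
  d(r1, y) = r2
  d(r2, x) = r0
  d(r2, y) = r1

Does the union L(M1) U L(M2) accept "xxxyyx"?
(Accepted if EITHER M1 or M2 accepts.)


M1: final=q2 accepted=True
M2: final=r0 accepted=False

Yes, union accepts


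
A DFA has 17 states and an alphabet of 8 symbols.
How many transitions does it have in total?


Each state has exactly one transition per symbol.
17 * 8 = 136

136


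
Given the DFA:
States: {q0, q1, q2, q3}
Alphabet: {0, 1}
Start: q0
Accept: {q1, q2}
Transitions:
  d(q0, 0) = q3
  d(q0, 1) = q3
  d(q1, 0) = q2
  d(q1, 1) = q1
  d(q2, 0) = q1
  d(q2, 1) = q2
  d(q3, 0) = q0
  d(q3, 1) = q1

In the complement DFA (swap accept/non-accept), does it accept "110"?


Trace: q0 -> q3 -> q1 -> q2
Final: q2
Original accept: {q1, q2}
Complement: q2 is in original accept

No, complement rejects (original accepts)


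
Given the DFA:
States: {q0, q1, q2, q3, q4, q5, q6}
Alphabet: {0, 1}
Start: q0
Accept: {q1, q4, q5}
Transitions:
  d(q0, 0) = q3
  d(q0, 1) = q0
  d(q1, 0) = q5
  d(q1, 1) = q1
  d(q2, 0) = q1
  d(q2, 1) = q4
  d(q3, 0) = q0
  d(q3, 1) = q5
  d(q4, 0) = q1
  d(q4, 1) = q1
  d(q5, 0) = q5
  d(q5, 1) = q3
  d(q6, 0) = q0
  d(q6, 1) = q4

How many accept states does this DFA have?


Accept states listed: {q1, q4, q5}
Counting: q1(1) q4(2) q5(3)

3


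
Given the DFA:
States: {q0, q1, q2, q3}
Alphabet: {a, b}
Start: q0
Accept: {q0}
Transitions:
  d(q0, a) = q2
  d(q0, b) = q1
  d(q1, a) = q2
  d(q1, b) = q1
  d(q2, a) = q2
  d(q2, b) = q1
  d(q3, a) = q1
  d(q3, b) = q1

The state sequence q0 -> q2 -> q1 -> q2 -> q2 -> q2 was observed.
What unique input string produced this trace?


Trace back each transition to find the symbol:
  q0 --[a]--> q2
  q2 --[b]--> q1
  q1 --[a]--> q2
  q2 --[a]--> q2
  q2 --[a]--> q2

"abaaa"


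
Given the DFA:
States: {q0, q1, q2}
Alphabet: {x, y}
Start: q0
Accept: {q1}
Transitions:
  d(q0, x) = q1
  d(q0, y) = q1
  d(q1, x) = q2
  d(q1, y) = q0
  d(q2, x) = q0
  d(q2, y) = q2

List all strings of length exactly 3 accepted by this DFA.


All strings of length 3: 8 total
Accepted: 4

"xyx", "xyy", "yyx", "yyy"


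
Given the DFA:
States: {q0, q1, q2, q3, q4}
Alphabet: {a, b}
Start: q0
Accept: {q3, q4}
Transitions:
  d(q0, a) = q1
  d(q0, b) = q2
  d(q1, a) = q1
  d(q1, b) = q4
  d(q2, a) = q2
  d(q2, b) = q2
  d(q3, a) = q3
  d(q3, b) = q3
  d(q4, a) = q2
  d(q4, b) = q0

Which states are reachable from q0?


BFS from q0:
  layer 0: {q0}
  layer 1: {q1, q2}
  layer 2: {q4}

{q0, q1, q2, q4}


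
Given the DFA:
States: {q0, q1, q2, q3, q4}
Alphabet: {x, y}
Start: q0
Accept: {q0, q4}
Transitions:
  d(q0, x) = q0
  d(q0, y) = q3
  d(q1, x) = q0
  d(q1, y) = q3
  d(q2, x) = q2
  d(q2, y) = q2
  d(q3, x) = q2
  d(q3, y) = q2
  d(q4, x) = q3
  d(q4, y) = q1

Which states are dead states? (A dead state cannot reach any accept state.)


Forward reachability from each state:
  q0 -> reaches accept state q0 (live)
  q1 -> reaches accept state q0 (live)
  q2 -> reaches {q2}, no accept state (dead)
  q3 -> reaches {q2, q3}, no accept state (dead)
  q4 -> reaches accept state q0 (live)

{q2, q3}


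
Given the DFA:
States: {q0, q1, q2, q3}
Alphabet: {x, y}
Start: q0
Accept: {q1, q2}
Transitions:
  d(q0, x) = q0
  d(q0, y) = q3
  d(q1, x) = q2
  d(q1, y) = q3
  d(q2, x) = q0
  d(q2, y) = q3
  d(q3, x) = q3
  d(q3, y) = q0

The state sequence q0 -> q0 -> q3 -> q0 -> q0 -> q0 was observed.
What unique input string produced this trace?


Trace back each transition to find the symbol:
  q0 --[x]--> q0
  q0 --[y]--> q3
  q3 --[y]--> q0
  q0 --[x]--> q0
  q0 --[x]--> q0

"xyyxx"


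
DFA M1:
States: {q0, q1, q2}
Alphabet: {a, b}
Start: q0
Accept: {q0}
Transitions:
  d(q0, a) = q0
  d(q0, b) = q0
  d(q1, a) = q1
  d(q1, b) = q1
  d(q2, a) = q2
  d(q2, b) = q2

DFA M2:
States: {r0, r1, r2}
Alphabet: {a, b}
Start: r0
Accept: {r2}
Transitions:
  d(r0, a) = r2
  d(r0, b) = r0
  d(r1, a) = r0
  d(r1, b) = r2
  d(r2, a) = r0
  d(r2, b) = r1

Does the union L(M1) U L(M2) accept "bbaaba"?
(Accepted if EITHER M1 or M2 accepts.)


M1: final=q0 accepted=True
M2: final=r2 accepted=True

Yes, union accepts


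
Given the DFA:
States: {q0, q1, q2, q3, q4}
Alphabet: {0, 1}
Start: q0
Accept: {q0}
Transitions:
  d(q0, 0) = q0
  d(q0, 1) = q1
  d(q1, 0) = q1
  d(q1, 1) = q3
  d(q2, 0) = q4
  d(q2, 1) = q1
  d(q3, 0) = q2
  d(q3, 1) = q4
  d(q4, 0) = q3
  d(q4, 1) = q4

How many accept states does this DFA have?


Accept states listed: {q0}
Counting: q0(1)

1


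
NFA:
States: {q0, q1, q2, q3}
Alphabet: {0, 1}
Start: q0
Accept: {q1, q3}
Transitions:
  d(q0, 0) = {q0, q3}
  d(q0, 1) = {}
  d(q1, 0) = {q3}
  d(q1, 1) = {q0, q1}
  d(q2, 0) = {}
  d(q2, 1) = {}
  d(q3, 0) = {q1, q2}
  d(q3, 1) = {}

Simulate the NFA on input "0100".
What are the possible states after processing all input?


Start: {q0}
  --0--> {q0, q3}
  --1--> {}
  --0--> {}
  --0--> {}

{} (empty set, no valid transitions)


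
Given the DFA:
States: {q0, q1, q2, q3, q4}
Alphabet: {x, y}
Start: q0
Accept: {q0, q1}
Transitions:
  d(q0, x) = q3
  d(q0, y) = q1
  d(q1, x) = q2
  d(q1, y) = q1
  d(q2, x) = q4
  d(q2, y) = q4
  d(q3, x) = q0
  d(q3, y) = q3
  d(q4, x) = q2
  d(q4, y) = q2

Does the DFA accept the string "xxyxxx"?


Trace: q0 -> q3 -> q0 -> q1 -> q2 -> q4 -> q2
Final state: q2
Accept states: {q0, q1}

No, rejected (final state q2 is not an accept state)


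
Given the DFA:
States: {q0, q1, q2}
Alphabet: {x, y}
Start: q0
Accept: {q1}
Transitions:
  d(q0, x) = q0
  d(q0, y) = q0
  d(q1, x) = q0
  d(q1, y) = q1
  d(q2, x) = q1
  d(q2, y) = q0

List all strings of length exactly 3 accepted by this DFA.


All strings of length 3: 8 total
Accepted: 0

None


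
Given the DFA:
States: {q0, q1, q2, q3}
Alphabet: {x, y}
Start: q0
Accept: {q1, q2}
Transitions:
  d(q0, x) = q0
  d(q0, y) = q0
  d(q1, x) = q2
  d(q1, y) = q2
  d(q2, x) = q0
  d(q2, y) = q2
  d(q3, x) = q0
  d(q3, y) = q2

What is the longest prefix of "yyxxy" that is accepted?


Run the DFA, marking each prefix where the state is accepting:
  "" -> q0 [reject]
  "y" -> q0 [reject]
  "yy" -> q0 [reject]
  "yyx" -> q0 [reject]
  "yyxx" -> q0 [reject]
  "yyxxy" -> q0 [reject]

No prefix is accepted


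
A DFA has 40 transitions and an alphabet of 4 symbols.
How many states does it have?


Each state has exactly one transition per symbol.
states = transitions / |alphabet| = 40 / 4 = 10

10


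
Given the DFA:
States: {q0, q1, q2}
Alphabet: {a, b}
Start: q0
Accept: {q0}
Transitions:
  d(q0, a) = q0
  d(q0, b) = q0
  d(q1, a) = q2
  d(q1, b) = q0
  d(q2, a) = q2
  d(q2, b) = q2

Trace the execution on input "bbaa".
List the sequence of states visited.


Input: bbaa
d(q0, b) = q0
d(q0, b) = q0
d(q0, a) = q0
d(q0, a) = q0


q0 -> q0 -> q0 -> q0 -> q0


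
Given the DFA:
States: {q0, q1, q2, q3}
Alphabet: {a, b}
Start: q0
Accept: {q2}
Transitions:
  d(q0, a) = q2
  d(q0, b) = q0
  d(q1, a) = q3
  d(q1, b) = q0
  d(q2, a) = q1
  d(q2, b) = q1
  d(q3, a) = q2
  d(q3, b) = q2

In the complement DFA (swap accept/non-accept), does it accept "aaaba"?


Trace: q0 -> q2 -> q1 -> q3 -> q2 -> q1
Final: q1
Original accept: {q2}
Complement: q1 is not in original accept

Yes, complement accepts (original rejects)


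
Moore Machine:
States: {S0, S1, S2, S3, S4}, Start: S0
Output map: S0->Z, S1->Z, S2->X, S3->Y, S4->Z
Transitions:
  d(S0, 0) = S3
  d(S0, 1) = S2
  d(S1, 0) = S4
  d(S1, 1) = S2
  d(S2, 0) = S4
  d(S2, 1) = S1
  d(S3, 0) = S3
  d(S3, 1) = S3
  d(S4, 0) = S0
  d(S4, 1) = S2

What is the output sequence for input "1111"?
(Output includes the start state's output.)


Start: S0 (output Z)
  --1--> S2 (output X)
  --1--> S1 (output Z)
  --1--> S2 (output X)
  --1--> S1 (output Z)

"ZXZXZ"


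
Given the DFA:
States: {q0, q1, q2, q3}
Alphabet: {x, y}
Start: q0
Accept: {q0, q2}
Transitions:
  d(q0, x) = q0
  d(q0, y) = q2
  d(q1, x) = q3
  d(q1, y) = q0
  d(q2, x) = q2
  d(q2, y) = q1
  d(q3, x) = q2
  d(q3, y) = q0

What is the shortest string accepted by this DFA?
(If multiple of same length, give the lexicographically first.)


BFS by string length (lex-first path to each state shown):
  len 0: q0<-""
Found accept state at length 0.

"" (empty string)


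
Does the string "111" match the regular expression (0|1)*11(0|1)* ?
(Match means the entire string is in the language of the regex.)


|string| = 3; first = '1'; last = '1'

Yes, "111" matches (0|1)*11(0|1)*


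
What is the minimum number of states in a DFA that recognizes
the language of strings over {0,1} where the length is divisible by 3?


States track (length) mod 3.
Need 3 states: one per remainder 0..2; accept = remainder 0.

3


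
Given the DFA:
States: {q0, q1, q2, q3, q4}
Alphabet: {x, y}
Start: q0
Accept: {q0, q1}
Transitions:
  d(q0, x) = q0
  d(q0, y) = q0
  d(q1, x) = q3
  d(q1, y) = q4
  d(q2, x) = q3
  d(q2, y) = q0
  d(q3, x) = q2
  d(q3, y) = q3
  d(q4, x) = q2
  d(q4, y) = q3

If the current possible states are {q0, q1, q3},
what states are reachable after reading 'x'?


Apply transition on 'x' from each current state:
  d(q0, x) = q0
  d(q1, x) = q3
  d(q3, x) = q2

{q0, q2, q3}


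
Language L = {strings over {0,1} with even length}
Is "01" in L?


length = 2; 2 mod 2 = 0

Yes, "01" is in L


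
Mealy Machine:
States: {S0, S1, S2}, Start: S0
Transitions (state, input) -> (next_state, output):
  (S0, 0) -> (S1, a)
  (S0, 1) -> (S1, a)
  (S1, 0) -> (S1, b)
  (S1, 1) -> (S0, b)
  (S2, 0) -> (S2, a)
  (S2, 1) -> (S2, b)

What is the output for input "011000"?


Step-by-step:
  (S0, 0) -> (S1, a)
  (S1, 1) -> (S0, b)
  (S0, 1) -> (S1, a)
  (S1, 0) -> (S1, b)
  (S1, 0) -> (S1, b)
  (S1, 0) -> (S1, b)

"ababbb"


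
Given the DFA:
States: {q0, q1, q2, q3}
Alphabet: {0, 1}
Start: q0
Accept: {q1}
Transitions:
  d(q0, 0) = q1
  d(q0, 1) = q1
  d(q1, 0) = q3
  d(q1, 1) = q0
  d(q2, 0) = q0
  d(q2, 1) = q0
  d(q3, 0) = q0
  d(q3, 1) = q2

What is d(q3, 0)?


Looking up transition d(q3, 0)

q0


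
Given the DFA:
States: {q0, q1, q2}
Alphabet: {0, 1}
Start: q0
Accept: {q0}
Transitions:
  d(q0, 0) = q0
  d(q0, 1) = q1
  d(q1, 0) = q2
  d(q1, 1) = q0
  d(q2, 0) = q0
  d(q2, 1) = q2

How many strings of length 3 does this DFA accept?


Enumerating all length-3 strings:
  "000" -> q0 [accept]
  "001" -> q1 [reject]
  "010" -> q2 [reject]
  "011" -> q0 [accept]
  "100" -> q0 [accept]
  "101" -> q2 [reject]
  "110" -> q0 [accept]
  "111" -> q1 [reject]

4 out of 8


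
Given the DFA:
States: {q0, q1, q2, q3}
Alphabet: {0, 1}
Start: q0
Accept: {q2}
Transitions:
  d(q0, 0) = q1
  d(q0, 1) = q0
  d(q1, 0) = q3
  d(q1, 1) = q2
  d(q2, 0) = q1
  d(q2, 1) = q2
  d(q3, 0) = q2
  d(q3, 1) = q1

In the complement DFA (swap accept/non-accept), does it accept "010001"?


Trace: q0 -> q1 -> q2 -> q1 -> q3 -> q2 -> q2
Final: q2
Original accept: {q2}
Complement: q2 is in original accept

No, complement rejects (original accepts)


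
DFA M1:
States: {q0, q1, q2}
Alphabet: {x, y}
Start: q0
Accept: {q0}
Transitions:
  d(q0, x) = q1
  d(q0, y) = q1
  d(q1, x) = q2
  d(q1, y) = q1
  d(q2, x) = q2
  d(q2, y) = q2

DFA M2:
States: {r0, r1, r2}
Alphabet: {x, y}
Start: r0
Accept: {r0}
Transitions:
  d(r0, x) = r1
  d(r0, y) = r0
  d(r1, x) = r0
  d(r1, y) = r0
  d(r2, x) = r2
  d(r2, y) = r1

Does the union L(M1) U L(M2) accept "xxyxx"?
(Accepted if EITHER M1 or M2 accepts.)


M1: final=q2 accepted=False
M2: final=r0 accepted=True

Yes, union accepts


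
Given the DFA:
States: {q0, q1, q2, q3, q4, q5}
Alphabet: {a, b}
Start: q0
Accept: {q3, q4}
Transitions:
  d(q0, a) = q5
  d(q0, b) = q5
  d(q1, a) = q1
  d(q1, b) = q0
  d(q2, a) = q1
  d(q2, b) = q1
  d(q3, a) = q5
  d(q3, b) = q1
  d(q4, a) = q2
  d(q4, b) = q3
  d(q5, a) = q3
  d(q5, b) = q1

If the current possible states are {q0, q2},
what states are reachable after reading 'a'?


Apply transition on 'a' from each current state:
  d(q0, a) = q5
  d(q2, a) = q1

{q1, q5}


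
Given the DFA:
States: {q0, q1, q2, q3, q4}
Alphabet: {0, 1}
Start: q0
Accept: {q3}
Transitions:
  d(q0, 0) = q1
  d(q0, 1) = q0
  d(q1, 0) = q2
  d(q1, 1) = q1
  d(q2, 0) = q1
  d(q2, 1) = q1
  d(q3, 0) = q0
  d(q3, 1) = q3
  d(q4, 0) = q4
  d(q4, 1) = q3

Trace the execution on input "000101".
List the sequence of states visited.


Input: 000101
d(q0, 0) = q1
d(q1, 0) = q2
d(q2, 0) = q1
d(q1, 1) = q1
d(q1, 0) = q2
d(q2, 1) = q1


q0 -> q1 -> q2 -> q1 -> q1 -> q2 -> q1


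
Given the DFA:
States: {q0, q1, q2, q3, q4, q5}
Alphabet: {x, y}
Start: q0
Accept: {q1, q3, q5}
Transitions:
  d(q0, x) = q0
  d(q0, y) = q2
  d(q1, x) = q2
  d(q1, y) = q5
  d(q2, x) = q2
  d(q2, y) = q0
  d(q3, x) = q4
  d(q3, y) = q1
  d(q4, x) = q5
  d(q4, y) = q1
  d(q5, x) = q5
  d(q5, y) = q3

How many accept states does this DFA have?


Accept states listed: {q1, q3, q5}
Counting: q1(1) q3(2) q5(3)

3


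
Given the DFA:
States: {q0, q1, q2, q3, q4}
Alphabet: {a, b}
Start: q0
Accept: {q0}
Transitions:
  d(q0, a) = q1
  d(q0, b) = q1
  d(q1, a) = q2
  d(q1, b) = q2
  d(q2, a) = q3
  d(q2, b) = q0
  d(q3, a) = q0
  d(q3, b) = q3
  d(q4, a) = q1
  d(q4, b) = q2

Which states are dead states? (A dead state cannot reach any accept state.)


Forward reachability from each state:
  q0 -> reaches accept state q0 (live)
  q1 -> reaches accept state q0 (live)
  q2 -> reaches accept state q0 (live)
  q3 -> reaches accept state q0 (live)
  q4 -> reaches accept state q0 (live)

None (all states can reach an accept state)


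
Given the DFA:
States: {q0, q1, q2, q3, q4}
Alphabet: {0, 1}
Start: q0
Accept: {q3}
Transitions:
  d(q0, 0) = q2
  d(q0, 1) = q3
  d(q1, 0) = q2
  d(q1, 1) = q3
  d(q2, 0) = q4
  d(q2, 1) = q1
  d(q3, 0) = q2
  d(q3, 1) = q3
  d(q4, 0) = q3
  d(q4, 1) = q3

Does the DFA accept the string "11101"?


Trace: q0 -> q3 -> q3 -> q3 -> q2 -> q1
Final state: q1
Accept states: {q3}

No, rejected (final state q1 is not an accept state)


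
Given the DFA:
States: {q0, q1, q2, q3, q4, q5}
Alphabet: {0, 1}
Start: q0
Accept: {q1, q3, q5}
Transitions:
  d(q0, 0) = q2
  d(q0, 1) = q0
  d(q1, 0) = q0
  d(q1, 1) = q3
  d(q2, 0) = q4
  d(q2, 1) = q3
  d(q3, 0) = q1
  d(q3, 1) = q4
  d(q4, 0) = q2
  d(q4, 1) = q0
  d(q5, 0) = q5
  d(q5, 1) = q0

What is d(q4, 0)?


Looking up transition d(q4, 0)

q2


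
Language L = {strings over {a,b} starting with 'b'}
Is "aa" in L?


first symbol = 'a'

No, "aa" is not in L


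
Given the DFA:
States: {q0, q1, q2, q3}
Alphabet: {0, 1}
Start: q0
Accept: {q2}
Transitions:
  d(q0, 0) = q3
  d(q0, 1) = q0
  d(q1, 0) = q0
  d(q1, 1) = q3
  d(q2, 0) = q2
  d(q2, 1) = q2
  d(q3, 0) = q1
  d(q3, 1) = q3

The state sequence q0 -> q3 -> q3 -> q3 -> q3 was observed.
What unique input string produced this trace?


Trace back each transition to find the symbol:
  q0 --[0]--> q3
  q3 --[1]--> q3
  q3 --[1]--> q3
  q3 --[1]--> q3

"0111"


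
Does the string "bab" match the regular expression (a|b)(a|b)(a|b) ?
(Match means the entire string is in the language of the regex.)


|string| = 3; first = 'b'; last = 'b'

Yes, "bab" matches (a|b)(a|b)(a|b)


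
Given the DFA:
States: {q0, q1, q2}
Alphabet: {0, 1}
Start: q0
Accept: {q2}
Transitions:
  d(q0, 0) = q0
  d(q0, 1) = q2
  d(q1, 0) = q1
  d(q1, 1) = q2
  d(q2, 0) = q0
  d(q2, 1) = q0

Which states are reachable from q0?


BFS from q0:
  layer 0: {q0}
  layer 1: {q2}

{q0, q2}


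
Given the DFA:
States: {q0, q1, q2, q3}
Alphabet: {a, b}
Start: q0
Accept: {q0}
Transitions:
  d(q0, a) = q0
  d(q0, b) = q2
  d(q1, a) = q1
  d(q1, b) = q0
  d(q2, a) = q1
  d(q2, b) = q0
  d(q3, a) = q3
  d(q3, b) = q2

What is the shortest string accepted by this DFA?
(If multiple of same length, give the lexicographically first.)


BFS by string length (lex-first path to each state shown):
  len 0: q0<-""
Found accept state at length 0.

"" (empty string)


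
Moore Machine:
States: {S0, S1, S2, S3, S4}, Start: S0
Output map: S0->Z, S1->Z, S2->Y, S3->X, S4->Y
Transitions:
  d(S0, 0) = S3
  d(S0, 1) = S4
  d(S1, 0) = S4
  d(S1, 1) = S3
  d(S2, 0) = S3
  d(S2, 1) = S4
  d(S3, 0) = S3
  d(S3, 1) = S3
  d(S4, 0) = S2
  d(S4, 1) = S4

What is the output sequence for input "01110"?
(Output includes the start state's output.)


Start: S0 (output Z)
  --0--> S3 (output X)
  --1--> S3 (output X)
  --1--> S3 (output X)
  --1--> S3 (output X)
  --0--> S3 (output X)

"ZXXXXX"


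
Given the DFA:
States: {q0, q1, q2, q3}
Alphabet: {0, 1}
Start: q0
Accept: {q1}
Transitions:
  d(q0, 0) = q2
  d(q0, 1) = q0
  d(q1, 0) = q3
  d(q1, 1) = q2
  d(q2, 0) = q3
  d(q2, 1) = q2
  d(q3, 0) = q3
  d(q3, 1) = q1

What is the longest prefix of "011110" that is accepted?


Run the DFA, marking each prefix where the state is accepting:
  "" -> q0 [reject]
  "0" -> q2 [reject]
  "01" -> q2 [reject]
  "011" -> q2 [reject]
  "0111" -> q2 [reject]
  "01111" -> q2 [reject]
  "011110" -> q3 [reject]

No prefix is accepted


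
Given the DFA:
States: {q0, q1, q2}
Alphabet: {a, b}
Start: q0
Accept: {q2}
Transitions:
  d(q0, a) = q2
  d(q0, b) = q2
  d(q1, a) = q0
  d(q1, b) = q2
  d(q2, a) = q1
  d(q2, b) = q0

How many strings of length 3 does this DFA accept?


Enumerating all length-3 strings:
  "aaa" -> q0 [reject]
  "aab" -> q2 [accept]
  "aba" -> q2 [accept]
  "abb" -> q2 [accept]
  "baa" -> q0 [reject]
  "bab" -> q2 [accept]
  "bba" -> q2 [accept]
  "bbb" -> q2 [accept]

6 out of 8


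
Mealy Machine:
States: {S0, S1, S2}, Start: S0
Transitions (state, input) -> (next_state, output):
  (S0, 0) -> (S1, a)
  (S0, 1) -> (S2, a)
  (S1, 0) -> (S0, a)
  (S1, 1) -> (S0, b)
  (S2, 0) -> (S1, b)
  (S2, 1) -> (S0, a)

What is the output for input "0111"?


Step-by-step:
  (S0, 0) -> (S1, a)
  (S1, 1) -> (S0, b)
  (S0, 1) -> (S2, a)
  (S2, 1) -> (S0, a)

"abaa"


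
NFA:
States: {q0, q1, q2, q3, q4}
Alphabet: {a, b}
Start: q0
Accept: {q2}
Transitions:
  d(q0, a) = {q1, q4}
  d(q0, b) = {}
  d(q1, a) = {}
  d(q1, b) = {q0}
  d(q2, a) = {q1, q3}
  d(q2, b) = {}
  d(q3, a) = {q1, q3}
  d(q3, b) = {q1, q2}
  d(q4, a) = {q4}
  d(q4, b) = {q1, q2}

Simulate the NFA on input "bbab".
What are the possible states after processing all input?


Start: {q0}
  --b--> {}
  --b--> {}
  --a--> {}
  --b--> {}

{} (empty set, no valid transitions)


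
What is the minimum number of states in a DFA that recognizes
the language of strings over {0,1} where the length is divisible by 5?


States track (length) mod 5.
Need 5 states: one per remainder 0..4; accept = remainder 0.

5


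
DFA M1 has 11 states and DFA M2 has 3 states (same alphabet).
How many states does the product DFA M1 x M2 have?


Product construction pairs every M1 state with every M2 state.
11 * 3 = 33

33


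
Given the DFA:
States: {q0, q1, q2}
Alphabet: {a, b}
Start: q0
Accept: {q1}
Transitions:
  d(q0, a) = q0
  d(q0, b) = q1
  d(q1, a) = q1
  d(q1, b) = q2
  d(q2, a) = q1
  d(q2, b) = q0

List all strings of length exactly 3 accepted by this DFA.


All strings of length 3: 8 total
Accepted: 4

"aab", "aba", "baa", "bba"


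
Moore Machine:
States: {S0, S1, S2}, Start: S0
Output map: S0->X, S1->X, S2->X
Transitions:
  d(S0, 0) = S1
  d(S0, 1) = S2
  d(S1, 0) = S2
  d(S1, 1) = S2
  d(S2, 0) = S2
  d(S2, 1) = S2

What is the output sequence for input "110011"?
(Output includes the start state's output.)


Start: S0 (output X)
  --1--> S2 (output X)
  --1--> S2 (output X)
  --0--> S2 (output X)
  --0--> S2 (output X)
  --1--> S2 (output X)
  --1--> S2 (output X)

"XXXXXXX"


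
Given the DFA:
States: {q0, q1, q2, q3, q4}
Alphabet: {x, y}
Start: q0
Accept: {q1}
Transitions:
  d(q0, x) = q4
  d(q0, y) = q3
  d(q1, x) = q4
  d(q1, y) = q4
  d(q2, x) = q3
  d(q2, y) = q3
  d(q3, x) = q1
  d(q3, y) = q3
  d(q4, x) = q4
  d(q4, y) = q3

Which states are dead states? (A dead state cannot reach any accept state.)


Forward reachability from each state:
  q0 -> reaches accept state q1 (live)
  q1 -> reaches accept state q1 (live)
  q2 -> reaches accept state q1 (live)
  q3 -> reaches accept state q1 (live)
  q4 -> reaches accept state q1 (live)

None (all states can reach an accept state)


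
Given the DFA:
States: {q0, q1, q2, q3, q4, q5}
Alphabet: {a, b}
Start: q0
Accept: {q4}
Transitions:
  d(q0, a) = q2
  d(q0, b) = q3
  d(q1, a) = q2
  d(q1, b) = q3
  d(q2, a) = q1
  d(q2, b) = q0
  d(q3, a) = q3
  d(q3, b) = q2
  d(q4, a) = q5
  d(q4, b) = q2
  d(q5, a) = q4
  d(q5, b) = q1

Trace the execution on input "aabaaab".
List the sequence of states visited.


Input: aabaaab
d(q0, a) = q2
d(q2, a) = q1
d(q1, b) = q3
d(q3, a) = q3
d(q3, a) = q3
d(q3, a) = q3
d(q3, b) = q2


q0 -> q2 -> q1 -> q3 -> q3 -> q3 -> q3 -> q2


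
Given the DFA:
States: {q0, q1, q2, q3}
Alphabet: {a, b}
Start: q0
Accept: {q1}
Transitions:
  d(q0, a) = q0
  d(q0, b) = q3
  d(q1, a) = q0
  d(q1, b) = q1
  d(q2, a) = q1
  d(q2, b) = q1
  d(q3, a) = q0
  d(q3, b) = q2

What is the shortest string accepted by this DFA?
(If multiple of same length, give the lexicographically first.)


BFS by string length (lex-first path to each state shown):
  len 0: q0<-""
  len 1: q0<-"a", q3<-"b"
  len 2: q0<-"aa", q2<-"bb", q3<-"ab"
  len 3: q0<-"aaa", q1<-"bba", q2<-"abb", q3<-"aab"
Found accept state at length 3.

"bba"


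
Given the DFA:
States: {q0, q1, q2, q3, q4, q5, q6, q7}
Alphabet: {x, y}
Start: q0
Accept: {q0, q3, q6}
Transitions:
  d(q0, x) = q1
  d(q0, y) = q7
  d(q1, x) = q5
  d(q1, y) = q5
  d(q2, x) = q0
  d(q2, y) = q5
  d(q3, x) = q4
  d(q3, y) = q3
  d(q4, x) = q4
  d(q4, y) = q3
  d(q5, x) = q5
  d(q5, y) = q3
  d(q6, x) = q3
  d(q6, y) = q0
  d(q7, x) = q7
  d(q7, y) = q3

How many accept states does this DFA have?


Accept states listed: {q0, q3, q6}
Counting: q0(1) q3(2) q6(3)

3


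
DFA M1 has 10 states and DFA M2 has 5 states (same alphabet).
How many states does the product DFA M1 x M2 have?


Product construction pairs every M1 state with every M2 state.
10 * 5 = 50

50


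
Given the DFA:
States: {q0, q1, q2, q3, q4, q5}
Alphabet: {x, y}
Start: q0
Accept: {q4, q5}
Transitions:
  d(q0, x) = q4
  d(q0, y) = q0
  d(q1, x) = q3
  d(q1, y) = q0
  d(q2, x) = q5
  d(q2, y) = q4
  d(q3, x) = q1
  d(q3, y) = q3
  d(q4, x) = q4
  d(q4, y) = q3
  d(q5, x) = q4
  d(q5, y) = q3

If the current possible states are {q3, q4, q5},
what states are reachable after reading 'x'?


Apply transition on 'x' from each current state:
  d(q3, x) = q1
  d(q4, x) = q4
  d(q5, x) = q4

{q1, q4}


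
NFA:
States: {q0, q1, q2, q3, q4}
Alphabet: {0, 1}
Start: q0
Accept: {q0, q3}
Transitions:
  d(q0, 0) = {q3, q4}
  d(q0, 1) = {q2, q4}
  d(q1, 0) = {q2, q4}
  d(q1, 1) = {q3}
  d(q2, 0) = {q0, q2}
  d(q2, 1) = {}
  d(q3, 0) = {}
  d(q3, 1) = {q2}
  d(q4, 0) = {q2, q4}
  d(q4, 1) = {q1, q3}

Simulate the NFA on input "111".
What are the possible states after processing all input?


Start: {q0}
  --1--> {q2, q4}
  --1--> {q1, q3}
  --1--> {q2, q3}

{q2, q3}


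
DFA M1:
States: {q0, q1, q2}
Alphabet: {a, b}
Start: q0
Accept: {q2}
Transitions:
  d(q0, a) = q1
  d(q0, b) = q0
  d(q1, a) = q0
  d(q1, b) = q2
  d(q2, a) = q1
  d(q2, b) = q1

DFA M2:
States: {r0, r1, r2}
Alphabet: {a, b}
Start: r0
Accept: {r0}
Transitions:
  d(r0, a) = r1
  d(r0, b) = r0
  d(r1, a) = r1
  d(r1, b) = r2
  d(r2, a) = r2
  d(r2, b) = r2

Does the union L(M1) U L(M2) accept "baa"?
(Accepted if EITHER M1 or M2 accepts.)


M1: final=q0 accepted=False
M2: final=r1 accepted=False

No, union rejects (neither accepts)


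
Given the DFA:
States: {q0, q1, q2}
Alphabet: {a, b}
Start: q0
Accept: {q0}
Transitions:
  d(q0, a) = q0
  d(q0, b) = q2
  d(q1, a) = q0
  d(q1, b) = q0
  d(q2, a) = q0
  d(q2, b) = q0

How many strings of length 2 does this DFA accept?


Enumerating all length-2 strings:
  "aa" -> q0 [accept]
  "ab" -> q2 [reject]
  "ba" -> q0 [accept]
  "bb" -> q0 [accept]

3 out of 4


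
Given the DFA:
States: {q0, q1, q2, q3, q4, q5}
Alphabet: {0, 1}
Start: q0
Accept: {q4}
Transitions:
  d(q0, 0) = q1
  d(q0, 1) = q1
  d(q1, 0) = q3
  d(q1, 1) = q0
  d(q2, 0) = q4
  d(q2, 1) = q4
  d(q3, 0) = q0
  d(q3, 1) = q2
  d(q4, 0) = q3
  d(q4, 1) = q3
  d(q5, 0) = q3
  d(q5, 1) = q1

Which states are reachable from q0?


BFS from q0:
  layer 0: {q0}
  layer 1: {q1}
  layer 2: {q3}
  layer 3: {q2}
  layer 4: {q4}

{q0, q1, q2, q3, q4}


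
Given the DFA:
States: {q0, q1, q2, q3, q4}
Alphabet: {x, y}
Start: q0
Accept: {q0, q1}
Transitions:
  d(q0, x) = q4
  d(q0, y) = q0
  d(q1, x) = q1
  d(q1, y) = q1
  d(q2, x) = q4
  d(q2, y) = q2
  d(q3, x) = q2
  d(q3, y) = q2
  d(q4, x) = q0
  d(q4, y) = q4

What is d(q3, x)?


Looking up transition d(q3, x)

q2


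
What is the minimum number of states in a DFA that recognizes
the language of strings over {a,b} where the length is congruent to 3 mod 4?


States track (length) mod 4.
Need 4 states: one per remainder 0..3; accept = remainder 3.

4


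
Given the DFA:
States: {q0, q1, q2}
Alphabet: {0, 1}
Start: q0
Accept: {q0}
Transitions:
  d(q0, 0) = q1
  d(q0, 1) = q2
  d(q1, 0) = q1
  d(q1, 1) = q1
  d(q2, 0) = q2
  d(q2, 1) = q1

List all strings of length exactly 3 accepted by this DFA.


All strings of length 3: 8 total
Accepted: 0

None


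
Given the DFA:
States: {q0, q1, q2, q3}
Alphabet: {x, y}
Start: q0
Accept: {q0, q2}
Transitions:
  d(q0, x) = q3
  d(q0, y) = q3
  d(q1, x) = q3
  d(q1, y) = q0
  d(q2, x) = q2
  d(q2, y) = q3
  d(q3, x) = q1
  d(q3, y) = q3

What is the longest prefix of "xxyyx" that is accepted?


Run the DFA, marking each prefix where the state is accepting:
  "" -> q0 [accept]
  "x" -> q3 [reject]
  "xx" -> q1 [reject]
  "xxy" -> q0 [accept]
  "xxyy" -> q3 [reject]
  "xxyyx" -> q1 [reject]

"xxy"


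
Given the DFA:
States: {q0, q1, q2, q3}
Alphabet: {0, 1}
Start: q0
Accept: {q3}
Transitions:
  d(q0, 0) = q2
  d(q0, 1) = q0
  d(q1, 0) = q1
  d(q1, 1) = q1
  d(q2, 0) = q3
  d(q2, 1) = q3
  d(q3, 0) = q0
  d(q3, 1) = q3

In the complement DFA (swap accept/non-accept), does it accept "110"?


Trace: q0 -> q0 -> q0 -> q2
Final: q2
Original accept: {q3}
Complement: q2 is not in original accept

Yes, complement accepts (original rejects)


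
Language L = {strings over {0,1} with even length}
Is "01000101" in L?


length = 8; 8 mod 2 = 0

Yes, "01000101" is in L


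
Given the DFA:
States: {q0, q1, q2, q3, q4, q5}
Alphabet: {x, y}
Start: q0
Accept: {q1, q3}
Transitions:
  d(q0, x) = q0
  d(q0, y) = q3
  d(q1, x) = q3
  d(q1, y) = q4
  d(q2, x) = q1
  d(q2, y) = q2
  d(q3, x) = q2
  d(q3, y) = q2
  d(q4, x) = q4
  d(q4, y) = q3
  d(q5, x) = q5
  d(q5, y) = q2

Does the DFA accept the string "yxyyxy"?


Trace: q0 -> q3 -> q2 -> q2 -> q2 -> q1 -> q4
Final state: q4
Accept states: {q1, q3}

No, rejected (final state q4 is not an accept state)


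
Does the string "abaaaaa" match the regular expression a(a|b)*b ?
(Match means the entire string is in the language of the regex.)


|string| = 7; first = 'a'; last = 'a'

No, "abaaaaa" does not match a(a|b)*b


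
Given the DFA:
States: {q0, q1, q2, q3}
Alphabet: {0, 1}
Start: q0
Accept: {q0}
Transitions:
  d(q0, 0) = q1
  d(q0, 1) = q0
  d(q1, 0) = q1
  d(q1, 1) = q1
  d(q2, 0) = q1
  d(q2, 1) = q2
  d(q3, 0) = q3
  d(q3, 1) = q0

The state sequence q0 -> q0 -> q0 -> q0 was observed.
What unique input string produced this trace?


Trace back each transition to find the symbol:
  q0 --[1]--> q0
  q0 --[1]--> q0
  q0 --[1]--> q0

"111"


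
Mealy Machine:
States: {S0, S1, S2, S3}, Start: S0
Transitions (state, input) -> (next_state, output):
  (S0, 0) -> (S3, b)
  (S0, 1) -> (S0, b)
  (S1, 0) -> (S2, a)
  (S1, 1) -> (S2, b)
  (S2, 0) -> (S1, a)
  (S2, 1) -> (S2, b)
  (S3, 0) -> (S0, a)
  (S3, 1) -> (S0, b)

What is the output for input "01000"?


Step-by-step:
  (S0, 0) -> (S3, b)
  (S3, 1) -> (S0, b)
  (S0, 0) -> (S3, b)
  (S3, 0) -> (S0, a)
  (S0, 0) -> (S3, b)

"bbbab"


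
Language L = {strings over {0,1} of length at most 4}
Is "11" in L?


length = 2

Yes, "11" is in L


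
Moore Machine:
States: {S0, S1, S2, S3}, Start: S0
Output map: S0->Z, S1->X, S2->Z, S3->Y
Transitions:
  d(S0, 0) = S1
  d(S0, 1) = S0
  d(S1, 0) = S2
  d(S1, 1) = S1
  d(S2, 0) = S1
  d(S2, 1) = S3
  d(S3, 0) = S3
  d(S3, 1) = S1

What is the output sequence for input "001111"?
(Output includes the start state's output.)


Start: S0 (output Z)
  --0--> S1 (output X)
  --0--> S2 (output Z)
  --1--> S3 (output Y)
  --1--> S1 (output X)
  --1--> S1 (output X)
  --1--> S1 (output X)

"ZXZYXXX"


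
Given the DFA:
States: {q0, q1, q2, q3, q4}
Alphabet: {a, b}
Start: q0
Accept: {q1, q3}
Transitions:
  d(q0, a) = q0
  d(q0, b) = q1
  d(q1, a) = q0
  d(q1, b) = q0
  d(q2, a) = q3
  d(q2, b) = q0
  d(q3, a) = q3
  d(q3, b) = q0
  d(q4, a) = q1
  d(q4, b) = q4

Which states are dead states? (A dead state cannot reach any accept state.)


Forward reachability from each state:
  q0 -> reaches accept state q1 (live)
  q1 -> reaches accept state q1 (live)
  q2 -> reaches accept state q1 (live)
  q3 -> reaches accept state q1 (live)
  q4 -> reaches accept state q1 (live)

None (all states can reach an accept state)


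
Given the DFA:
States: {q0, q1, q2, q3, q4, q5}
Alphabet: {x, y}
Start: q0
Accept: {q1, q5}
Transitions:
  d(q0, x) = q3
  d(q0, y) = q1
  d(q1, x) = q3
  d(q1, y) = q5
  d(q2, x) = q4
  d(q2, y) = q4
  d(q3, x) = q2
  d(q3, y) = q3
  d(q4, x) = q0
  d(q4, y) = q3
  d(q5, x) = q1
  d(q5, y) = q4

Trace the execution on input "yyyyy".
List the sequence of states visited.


Input: yyyyy
d(q0, y) = q1
d(q1, y) = q5
d(q5, y) = q4
d(q4, y) = q3
d(q3, y) = q3


q0 -> q1 -> q5 -> q4 -> q3 -> q3
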